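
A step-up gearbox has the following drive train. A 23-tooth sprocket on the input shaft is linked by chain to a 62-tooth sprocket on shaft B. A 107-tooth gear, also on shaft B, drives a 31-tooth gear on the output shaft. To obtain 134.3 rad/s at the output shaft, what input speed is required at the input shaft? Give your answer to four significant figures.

104.9 rad/s

Overall ratio R = 2.6957 × 0.28972 = 0.78098.
Required input speed = output speed × R = 134.3 × 0.78098 = 104.89 rad/s.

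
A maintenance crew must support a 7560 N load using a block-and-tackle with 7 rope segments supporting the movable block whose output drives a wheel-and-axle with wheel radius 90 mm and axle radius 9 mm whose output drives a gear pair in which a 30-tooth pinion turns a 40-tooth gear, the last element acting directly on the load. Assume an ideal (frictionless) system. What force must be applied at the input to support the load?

81 N

Block-and-tackle MA = number of supporting rope parts = 7.
Wheel-and-axle MA = R/r = 90/9 = 10.
Gear pair MA = 40/30 = 1.3333.
Combined ideal MA = 7 × 10 × 1.3333 = 93.333.
Effort = load / MA = 7560 / 93.333 = 81 N.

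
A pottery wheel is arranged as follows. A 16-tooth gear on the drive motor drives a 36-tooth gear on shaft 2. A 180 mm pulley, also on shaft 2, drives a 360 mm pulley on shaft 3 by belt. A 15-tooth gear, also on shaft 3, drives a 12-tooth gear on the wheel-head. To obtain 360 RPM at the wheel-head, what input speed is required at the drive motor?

Overall ratio R = 2.25 × 2 × 0.8 = 3.6.
Required input speed = output speed × R = 360 × 3.6 = 1296 RPM.

1296 RPM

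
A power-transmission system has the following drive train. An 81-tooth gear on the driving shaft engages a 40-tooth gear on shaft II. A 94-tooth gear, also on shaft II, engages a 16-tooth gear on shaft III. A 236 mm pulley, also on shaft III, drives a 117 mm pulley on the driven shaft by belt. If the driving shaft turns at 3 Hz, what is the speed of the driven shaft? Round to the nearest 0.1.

Gear mesh: ratio = 40/81 = 0.49383, so shaft II turns at 3 / 0.49383 = 6.075 Hz.
Gear mesh: ratio = 16/94 = 0.17021, so shaft III turns at 6.075 / 0.17021 = 35.691 Hz.
Belt: ratio = 117/236 = 0.49576, so the driven shaft turns at 35.691 / 0.49576 = 71.991 Hz.

72.0 Hz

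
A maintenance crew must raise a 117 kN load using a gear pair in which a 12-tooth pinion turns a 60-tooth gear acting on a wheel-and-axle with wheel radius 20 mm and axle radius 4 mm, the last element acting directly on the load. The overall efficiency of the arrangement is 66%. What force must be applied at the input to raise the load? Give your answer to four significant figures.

Gear pair MA = 60/12 = 5.
Wheel-and-axle MA = R/r = 20/4 = 5.
Combined ideal MA = 5 × 5 = 25.
Actual MA = 25 × 0.66 = 16.5.
Effort = load / actual MA = 117 / 16.5 = 7.0909 kN.

7.091 kN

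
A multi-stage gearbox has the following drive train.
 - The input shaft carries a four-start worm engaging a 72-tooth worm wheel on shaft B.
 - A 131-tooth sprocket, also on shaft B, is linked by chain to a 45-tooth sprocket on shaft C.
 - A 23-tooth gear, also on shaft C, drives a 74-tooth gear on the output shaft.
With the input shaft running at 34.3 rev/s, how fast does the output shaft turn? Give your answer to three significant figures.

the input shaft → shaft B (worm, 72/4): 34.3 ÷ 18 = 1.9056 rev/s
shaft B → shaft C (chain, 45/131): 1.9056 ÷ 0.34351 = 5.5473 rev/s
shaft C → the output shaft (gear mesh, 74/23): 5.5473 ÷ 3.2174 = 1.7242 rev/s

1.72 rev/s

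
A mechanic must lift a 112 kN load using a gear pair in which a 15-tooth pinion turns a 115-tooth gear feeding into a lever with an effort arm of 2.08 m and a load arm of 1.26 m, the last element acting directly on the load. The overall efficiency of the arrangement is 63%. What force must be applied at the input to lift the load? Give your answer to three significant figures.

Gear pair MA = 115/15 = 7.6667.
Lever MA = effort arm / load arm = 2.08/1.26 = 1.6508.
Combined ideal MA = 7.6667 × 1.6508 = 12.656.
Actual MA = 12.656 × 0.63 = 7.9733.
Effort = load / actual MA = 112 / 7.9733 = 14.047 kN.

14.0 kN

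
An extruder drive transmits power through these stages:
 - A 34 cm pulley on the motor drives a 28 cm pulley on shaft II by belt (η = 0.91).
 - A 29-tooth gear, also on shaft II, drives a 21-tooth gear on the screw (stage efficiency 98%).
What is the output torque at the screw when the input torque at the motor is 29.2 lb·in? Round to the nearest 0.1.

15.5 lb·in

Belt: ratio = 28/34 = 0.82353; torque at shaft II = 29.2 × 0.82353 × 0.91 = 21.883 lb·in.
Gear mesh: ratio = 21/29 = 0.72414; torque at the screw = 21.883 × 0.72414 × 0.98 = 15.529 lb·in.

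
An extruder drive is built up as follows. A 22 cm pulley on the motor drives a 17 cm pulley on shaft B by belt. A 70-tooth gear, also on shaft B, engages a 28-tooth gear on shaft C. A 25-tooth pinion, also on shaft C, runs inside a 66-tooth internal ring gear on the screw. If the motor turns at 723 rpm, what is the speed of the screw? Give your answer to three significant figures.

886 rpm

belt 17/22 = 0.77273 → 723/0.77273 = 935.65 rpm
gear mesh 28/70 = 0.4 → 935.65/0.4 = 2339.1 rpm
internal gear 66/25 = 2.64 → 2339.1/2.64 = 886.03 rpm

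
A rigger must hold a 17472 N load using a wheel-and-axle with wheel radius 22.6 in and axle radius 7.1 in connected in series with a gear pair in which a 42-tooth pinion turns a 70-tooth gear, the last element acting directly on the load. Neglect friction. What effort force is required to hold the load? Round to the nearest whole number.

Wheel-and-axle MA = R/r = 22.6/7.1 = 3.1831.
Gear pair MA = 70/42 = 1.6667.
Combined ideal MA = 3.1831 × 1.6667 = 5.3052.
Effort = load / MA = 17472 / 5.3052 = 3293.4 N.

3293 N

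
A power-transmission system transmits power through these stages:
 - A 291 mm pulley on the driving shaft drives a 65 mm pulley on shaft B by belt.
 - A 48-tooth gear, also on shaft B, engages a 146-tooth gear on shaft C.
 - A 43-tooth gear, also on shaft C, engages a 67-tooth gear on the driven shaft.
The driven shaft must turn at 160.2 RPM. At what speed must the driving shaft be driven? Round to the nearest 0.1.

Overall ratio R = 0.22337 × 3.0417 × 1.5581 = 1.0586.
Required input speed = output speed × R = 160.2 × 1.0586 = 169.59 RPM.

169.6 RPM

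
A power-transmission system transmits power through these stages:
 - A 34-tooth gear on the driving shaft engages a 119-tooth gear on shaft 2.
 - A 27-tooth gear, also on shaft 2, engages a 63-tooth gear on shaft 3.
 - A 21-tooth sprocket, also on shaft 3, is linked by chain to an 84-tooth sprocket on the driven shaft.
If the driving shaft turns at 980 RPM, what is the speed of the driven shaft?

the driving shaft → shaft 2 (gear mesh, 119/34): 980 ÷ 3.5 = 280 RPM
shaft 2 → shaft 3 (gear mesh, 63/27): 280 ÷ 2.3333 = 120 RPM
shaft 3 → the driven shaft (chain, 84/21): 120 ÷ 4 = 30 RPM

30 RPM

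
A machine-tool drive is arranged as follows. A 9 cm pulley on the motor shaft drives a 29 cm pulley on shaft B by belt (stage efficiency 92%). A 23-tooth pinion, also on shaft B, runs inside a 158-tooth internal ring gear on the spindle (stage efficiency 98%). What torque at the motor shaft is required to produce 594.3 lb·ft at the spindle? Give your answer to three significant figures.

Overall ratio R = 3.2222 × 6.8696 = 22.135; overall efficiency η = 0.92 × 0.98 = 0.9016.
Input torque = output torque / (R × η) = 594.3 / (22.135 × 0.9016) = 29.779 lb·ft.

29.8 lb·ft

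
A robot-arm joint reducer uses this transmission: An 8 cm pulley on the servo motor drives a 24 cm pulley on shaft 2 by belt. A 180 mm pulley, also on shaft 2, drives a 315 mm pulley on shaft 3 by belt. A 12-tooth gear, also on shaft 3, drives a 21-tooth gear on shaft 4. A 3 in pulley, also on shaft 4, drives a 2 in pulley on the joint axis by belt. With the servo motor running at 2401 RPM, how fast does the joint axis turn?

392 RPM

Belt: ratio = 24/8 = 3, so shaft 2 turns at 2401 / 3 = 800.33 RPM.
Belt: ratio = 315/180 = 1.75, so shaft 3 turns at 800.33 / 1.75 = 457.33 RPM.
Gear mesh: ratio = 21/12 = 1.75, so shaft 4 turns at 457.33 / 1.75 = 261.33 RPM.
Belt: ratio = 2/3 = 0.66667, so the joint axis turns at 261.33 / 0.66667 = 392 RPM.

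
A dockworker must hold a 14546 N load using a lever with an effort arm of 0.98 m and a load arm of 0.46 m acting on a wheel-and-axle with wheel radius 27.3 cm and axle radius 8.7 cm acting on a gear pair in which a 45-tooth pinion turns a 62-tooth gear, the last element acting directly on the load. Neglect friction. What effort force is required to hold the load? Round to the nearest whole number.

Lever MA = effort arm / load arm = 0.98/0.46 = 2.1304.
Wheel-and-axle MA = R/r = 27.3/8.7 = 3.1379.
Gear pair MA = 62/45 = 1.3778.
Combined ideal MA = 2.1304 × 3.1379 × 1.3778 = 9.2107.
Effort = load / MA = 14546 / 9.2107 = 1579.3 N.

1579 N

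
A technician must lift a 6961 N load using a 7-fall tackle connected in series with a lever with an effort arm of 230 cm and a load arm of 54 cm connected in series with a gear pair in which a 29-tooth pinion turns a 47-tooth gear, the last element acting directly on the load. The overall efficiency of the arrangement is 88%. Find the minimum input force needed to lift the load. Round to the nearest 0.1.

Block-and-tackle MA = number of supporting rope parts = 7.
Lever MA = effort arm / load arm = 230/54 = 4.2593.
Gear pair MA = 47/29 = 1.6207.
Combined ideal MA = 7 × 4.2593 × 1.6207 = 48.321.
Actual MA = 48.321 × 0.88 = 42.522.
Effort = load / actual MA = 6961 / 42.522 = 163.7 N.

163.7 N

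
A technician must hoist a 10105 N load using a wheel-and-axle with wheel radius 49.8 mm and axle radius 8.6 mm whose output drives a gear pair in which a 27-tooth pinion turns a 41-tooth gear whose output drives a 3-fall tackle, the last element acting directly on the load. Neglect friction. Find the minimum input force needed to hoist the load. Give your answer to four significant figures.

Wheel-and-axle MA = R/r = 49.8/8.6 = 5.7907.
Gear pair MA = 41/27 = 1.5185.
Block-and-tackle MA = number of supporting rope parts = 3.
Combined ideal MA = 5.7907 × 1.5185 × 3 = 26.38.
Effort = load / MA = 10105 / 26.38 = 383.06 N.

383.1 N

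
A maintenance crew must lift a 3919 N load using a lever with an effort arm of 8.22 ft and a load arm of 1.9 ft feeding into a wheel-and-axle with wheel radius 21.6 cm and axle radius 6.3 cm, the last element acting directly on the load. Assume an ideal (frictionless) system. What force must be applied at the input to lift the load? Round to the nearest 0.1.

264.2 N

Lever MA = effort arm / load arm = 8.22/1.9 = 4.3263.
Wheel-and-axle MA = R/r = 21.6/6.3 = 3.4286.
Combined ideal MA = 4.3263 × 3.4286 = 14.833.
Effort = load / MA = 3919 / 14.833 = 264.21 N.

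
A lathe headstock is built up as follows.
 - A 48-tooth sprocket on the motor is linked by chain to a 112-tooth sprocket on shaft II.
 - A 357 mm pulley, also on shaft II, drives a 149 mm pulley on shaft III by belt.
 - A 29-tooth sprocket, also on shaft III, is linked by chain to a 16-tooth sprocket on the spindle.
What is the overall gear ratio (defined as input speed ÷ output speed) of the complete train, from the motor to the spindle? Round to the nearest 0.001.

Each stage contributes driven/driver: chain 112/48 = 2.3333, belt 149/357 = 0.41737, chain 16/29 = 0.55172.
Overall: 2.3333 × 0.41737 × 0.55172 = 0.5373.

0.537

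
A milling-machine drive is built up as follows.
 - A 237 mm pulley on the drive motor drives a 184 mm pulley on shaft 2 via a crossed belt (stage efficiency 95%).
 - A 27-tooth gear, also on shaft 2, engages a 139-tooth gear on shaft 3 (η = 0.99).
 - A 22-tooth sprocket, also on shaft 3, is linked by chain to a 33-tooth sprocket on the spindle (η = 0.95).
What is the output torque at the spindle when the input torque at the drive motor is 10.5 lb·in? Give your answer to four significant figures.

After the belt (184/237): 10.5 × 0.77637 × 0.95 = 7.7443 lb·in
After the gear mesh (139/27): 7.7443 × 5.1481 × 0.99 = 39.47 lb·in
After the chain (33/22): 39.47 × 1.5 × 0.95 = 56.245 lb·in

56.24 lb·in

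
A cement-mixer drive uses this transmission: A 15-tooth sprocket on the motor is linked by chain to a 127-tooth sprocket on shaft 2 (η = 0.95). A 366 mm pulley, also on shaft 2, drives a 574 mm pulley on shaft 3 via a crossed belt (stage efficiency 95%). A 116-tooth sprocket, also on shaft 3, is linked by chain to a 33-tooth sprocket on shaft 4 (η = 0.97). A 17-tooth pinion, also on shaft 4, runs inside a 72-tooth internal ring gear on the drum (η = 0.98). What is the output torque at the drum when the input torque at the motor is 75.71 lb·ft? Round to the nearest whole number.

chain 127/15 = 8.4667 → τ = 75.71·8.4667·0.95 = 608.96 lb·ft
belt 574/366 = 1.5683 → τ = 608.96·1.5683·0.95 = 907.28 lb·ft
chain 33/116 = 0.28448 → τ = 907.28·0.28448·0.97 = 250.36 lb·ft
internal gear 72/17 = 4.2353 → τ = 250.36·4.2353·0.98 = 1039.2 lb·ft

1039 lb·ft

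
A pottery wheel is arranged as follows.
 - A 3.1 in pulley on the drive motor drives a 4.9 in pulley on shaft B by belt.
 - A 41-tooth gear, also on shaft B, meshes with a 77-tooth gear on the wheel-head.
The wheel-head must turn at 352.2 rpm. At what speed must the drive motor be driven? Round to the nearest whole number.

Overall ratio R = 1.5806 × 1.878 = 2.9685.
Required input speed = output speed × R = 352.2 × 2.9685 = 1045.5 rpm.

1046 rpm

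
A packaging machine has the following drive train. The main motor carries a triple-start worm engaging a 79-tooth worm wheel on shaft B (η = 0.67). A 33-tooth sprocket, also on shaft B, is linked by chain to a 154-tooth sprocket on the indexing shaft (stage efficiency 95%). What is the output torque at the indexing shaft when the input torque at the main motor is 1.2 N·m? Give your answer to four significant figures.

Worm: ratio = 79/3 = 26.333; torque at shaft B = 1.2 × 26.333 × 0.67 = 21.172 N·m.
Chain: ratio = 154/33 = 4.6667; torque at the indexing shaft = 21.172 × 4.6667 × 0.95 = 93.863 N·m.

93.86 N·m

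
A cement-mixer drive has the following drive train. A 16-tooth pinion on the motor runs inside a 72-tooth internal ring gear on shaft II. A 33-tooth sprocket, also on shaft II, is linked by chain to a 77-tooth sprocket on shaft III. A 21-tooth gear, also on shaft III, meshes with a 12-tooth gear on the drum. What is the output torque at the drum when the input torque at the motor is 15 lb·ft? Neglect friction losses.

90 lb·ft

After the internal gear (72/16): 15 × 4.5 = 67.5 lb·ft
After the chain (77/33): 67.5 × 2.3333 = 157.5 lb·ft
After the gear mesh (12/21): 157.5 × 0.57143 = 90 lb·ft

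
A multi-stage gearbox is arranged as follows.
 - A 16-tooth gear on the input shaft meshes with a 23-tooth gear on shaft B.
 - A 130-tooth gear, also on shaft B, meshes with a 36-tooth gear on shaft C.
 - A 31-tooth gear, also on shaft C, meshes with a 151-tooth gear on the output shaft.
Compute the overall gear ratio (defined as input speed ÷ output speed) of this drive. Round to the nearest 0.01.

Each stage contributes driven/driver: gear mesh 23/16 = 1.4375, gear mesh 36/130 = 0.27692, gear mesh 151/31 = 4.871.
Overall: 1.4375 × 0.27692 × 4.871 = 1.939.

1.94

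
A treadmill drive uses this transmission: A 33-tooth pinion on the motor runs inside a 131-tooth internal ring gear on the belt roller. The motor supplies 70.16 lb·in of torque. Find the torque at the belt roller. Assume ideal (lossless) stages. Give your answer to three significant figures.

Internal gear: ratio = 131/33 = 3.9697; torque at the belt roller = 70.16 × 3.9697 = 278.51 lb·in.

279 lb·in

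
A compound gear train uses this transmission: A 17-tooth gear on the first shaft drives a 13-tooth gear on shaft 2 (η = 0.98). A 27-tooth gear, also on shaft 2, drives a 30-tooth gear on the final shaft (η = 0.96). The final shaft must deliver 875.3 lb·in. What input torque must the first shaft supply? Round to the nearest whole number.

Overall ratio R = 0.76471 × 1.1111 = 0.84967; overall efficiency η = 0.98 × 0.96 = 0.9408.
Input torque = output torque / (R × η) = 875.3 / (0.84967 × 0.9408) = 1095 lb·in.

1095 lb·in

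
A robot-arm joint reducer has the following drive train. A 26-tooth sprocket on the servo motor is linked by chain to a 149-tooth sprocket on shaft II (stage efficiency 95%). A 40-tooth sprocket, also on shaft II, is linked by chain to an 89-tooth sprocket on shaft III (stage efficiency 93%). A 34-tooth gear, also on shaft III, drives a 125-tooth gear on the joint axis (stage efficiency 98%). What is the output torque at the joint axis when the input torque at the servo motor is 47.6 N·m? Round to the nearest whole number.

Chain: ratio = 149/26 = 5.7308; torque at shaft II = 47.6 × 5.7308 × 0.95 = 259.15 N·m.
Chain: ratio = 89/40 = 2.225; torque at shaft III = 259.15 × 2.225 × 0.93 = 536.24 N·m.
Gear mesh: ratio = 125/34 = 3.6765; torque at the joint axis = 536.24 × 3.6765 × 0.98 = 1932 N·m.

1932 N·m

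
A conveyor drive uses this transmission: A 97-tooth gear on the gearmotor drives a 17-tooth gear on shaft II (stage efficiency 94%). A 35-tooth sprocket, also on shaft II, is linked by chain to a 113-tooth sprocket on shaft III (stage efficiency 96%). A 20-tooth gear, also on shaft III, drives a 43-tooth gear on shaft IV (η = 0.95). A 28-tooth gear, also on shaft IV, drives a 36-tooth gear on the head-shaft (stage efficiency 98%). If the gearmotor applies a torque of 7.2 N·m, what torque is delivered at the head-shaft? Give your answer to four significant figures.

After the gear mesh (17/97): 7.2 × 0.17526 × 0.94 = 1.1861 N·m
After the chain (113/35): 1.1861 × 3.2286 × 0.96 = 3.6764 N·m
After the gear mesh (43/20): 3.6764 × 2.15 × 0.95 = 7.509 N·m
After the gear mesh (36/28): 7.509 × 1.2857 × 0.98 = 9.4613 N·m

9.461 N·m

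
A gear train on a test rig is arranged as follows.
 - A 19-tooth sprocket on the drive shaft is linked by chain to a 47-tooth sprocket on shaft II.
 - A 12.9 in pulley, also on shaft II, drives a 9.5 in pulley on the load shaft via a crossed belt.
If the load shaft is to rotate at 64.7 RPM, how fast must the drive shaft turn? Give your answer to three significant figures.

Overall ratio R = 2.4737 × 0.73643 = 1.8217.
Required input speed = output speed × R = 64.7 × 1.8217 = 117.86 RPM.

118 RPM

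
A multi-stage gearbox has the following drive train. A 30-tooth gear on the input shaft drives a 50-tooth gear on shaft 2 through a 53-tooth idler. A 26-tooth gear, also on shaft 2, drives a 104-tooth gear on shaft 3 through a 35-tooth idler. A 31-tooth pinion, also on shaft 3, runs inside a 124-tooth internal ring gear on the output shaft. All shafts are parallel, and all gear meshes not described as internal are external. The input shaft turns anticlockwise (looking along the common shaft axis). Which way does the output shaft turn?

anticlockwise

the input shaft → shaft 2: driver → idler → driven is 2 external meshes, 2 reversals → CCW.
shaft 2 → shaft 3: driver → idler → driven is 2 external meshes, 2 reversals → CCW.
shaft 3 → the output shaft: internal mesh, same direction → CCW.
4 reversals in total — an even number — so the output shaft turns the same way as the input shaft.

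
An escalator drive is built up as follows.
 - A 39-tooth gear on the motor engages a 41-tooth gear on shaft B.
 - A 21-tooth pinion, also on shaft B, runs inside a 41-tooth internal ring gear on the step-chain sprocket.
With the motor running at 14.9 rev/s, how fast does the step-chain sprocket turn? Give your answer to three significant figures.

Gear mesh: ratio = 41/39 = 1.0513, so shaft B turns at 14.9 / 1.0513 = 14.173 rev/s.
Internal gear: ratio = 41/21 = 1.9524, so the step-chain sprocket turns at 14.173 / 1.9524 = 7.2594 rev/s.

7.26 rev/s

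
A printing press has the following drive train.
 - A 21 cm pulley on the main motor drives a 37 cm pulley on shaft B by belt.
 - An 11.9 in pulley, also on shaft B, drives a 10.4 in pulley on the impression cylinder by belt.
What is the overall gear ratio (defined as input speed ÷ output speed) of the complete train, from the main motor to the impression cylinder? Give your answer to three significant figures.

Each stage contributes driven/driver: belt 37/21 = 1.7619, belt 10.4/11.9 = 0.87395.
Overall: 1.7619 × 0.87395 = 1.5398.

1.54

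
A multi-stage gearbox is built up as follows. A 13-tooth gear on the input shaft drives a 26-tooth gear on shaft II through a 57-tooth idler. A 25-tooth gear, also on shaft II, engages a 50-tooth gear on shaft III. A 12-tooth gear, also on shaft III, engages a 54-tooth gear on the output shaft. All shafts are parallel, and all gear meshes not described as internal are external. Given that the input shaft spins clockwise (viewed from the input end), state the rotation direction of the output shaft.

the input shaft → shaft II: driver → idler → driven is 2 external meshes, 2 reversals → CW.
shaft II → shaft III: external mesh, 1 reversal → CCW.
shaft III → the output shaft: external mesh, 1 reversal → CW.
4 reversals in total — an even number — so the output shaft turns the same way as the input shaft.

clockwise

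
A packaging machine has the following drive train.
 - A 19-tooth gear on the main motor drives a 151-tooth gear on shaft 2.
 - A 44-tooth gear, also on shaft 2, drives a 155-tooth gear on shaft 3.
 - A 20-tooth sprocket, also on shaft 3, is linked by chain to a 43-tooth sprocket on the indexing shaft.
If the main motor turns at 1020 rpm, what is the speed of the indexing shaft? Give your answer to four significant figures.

gear mesh 151/19 = 7.9474 → 1020/7.9474 = 128.34 rpm
gear mesh 155/44 = 3.5227 → 128.34/3.5227 = 36.433 rpm
chain 43/20 = 2.15 → 36.433/2.15 = 16.946 rpm

16.95 rpm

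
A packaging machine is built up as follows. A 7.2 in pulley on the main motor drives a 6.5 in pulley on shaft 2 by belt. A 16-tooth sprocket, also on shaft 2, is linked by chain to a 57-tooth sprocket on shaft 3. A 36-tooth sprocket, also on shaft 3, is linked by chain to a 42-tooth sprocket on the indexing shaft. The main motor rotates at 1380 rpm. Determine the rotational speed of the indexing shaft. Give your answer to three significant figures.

Belt: ratio = 6.5/7.2 = 0.90278, so shaft 2 turns at 1380 / 0.90278 = 1528.6 rpm.
Chain: ratio = 57/16 = 3.5625, so shaft 3 turns at 1528.6 / 3.5625 = 429.09 rpm.
Chain: ratio = 42/36 = 1.1667, so the indexing shaft turns at 429.09 / 1.1667 = 367.79 rpm.

368 rpm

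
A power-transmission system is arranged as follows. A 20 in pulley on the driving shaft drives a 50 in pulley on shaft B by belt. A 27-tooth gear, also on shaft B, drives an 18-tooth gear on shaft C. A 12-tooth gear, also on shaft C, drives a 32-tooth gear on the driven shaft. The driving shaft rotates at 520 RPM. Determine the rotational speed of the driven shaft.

117 RPM

Belt: ratio = 50/20 = 2.5, so shaft B turns at 520 / 2.5 = 208 RPM.
Gear mesh: ratio = 18/27 = 0.66667, so shaft C turns at 208 / 0.66667 = 312 RPM.
Gear mesh: ratio = 32/12 = 2.6667, so the driven shaft turns at 312 / 2.6667 = 117 RPM.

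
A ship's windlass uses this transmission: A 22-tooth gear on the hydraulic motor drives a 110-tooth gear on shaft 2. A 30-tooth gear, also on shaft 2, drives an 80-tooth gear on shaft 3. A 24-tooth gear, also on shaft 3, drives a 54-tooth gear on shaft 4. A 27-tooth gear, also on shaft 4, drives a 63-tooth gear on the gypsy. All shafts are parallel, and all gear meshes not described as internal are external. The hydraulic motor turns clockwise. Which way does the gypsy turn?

clockwise

the hydraulic motor → shaft 2: external mesh, 1 reversal → CCW.
shaft 2 → shaft 3: external mesh, 1 reversal → CW.
shaft 3 → shaft 4: external mesh, 1 reversal → CCW.
shaft 4 → the gypsy: external mesh, 1 reversal → CW.
4 reversals in total — an even number — so the gypsy turns the same way as the hydraulic motor.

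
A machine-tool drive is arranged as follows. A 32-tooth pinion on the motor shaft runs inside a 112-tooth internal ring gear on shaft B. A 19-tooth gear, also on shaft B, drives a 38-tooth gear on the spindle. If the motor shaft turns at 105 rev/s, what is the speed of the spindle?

15 rev/s

Internal gear: ratio = 112/32 = 3.5, so shaft B turns at 105 / 3.5 = 30 rev/s.
Gear mesh: ratio = 38/19 = 2, so the spindle turns at 30 / 2 = 15 rev/s.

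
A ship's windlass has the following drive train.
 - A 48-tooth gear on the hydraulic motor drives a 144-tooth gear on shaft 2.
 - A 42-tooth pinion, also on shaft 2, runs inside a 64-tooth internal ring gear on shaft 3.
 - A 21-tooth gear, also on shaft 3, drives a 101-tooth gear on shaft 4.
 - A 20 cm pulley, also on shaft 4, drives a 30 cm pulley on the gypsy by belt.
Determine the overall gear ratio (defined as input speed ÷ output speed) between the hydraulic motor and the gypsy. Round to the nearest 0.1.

33.0

Each stage contributes driven/driver: gear mesh 144/48 = 3, internal gear 64/42 = 1.5238, gear mesh 101/21 = 4.8095, belt 30/20 = 1.5.
Overall: 3 × 1.5238 × 4.8095 × 1.5 = 32.98.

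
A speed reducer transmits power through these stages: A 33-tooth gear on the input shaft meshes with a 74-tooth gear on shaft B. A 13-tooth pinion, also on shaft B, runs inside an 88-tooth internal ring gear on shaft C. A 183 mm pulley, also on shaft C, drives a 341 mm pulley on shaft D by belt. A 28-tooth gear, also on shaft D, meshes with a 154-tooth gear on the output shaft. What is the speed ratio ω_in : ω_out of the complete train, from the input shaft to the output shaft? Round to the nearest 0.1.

Each stage contributes driven/driver: gear mesh 74/33 = 2.2424, internal gear 88/13 = 6.7692, belt 341/183 = 1.8634, gear mesh 154/28 = 5.5.
Overall: 2.2424 × 6.7692 × 1.8634 × 5.5 = 155.57.

155.6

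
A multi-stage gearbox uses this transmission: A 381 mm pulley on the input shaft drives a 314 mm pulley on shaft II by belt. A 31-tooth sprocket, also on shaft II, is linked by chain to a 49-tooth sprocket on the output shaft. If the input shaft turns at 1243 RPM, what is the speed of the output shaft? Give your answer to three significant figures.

Belt: ratio = 314/381 = 0.82415, so shaft II turns at 1243 / 0.82415 = 1508.2 RPM.
Chain: ratio = 49/31 = 1.5806, so the output shaft turns at 1508.2 / 1.5806 = 954.18 RPM.

954 RPM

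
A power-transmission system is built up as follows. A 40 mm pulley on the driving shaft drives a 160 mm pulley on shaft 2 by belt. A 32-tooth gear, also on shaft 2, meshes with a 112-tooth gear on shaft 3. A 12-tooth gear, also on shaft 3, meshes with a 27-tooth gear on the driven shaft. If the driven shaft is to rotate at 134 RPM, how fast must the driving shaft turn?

4221 RPM

Overall ratio R = 4 × 3.5 × 2.25 = 31.5.
Required input speed = output speed × R = 134 × 31.5 = 4221 RPM.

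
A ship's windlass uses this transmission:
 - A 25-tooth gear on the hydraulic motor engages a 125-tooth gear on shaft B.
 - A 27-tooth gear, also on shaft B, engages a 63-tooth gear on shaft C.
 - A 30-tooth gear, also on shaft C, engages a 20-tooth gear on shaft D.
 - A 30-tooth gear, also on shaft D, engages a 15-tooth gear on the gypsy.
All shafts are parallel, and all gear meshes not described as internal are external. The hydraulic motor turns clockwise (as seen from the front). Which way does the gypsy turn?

clockwise

the hydraulic motor → shaft B: external mesh, 1 reversal → CCW.
shaft B → shaft C: external mesh, 1 reversal → CW.
shaft C → shaft D: external mesh, 1 reversal → CCW.
shaft D → the gypsy: external mesh, 1 reversal → CW.
4 reversals in total — an even number — so the gypsy turns the same way as the hydraulic motor.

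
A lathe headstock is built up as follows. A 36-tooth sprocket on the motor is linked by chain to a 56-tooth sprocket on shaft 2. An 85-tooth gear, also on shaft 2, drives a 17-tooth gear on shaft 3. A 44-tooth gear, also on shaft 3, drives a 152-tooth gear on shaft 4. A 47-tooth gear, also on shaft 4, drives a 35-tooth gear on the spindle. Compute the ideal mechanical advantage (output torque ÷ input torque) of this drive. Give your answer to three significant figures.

Each stage contributes driven/driver: chain 56/36 = 1.5556, gear mesh 17/85 = 0.2, gear mesh 152/44 = 3.4545, gear mesh 35/47 = 0.74468.
Overall: 1.5556 × 0.2 × 3.4545 × 0.74468 = 0.80034.

0.800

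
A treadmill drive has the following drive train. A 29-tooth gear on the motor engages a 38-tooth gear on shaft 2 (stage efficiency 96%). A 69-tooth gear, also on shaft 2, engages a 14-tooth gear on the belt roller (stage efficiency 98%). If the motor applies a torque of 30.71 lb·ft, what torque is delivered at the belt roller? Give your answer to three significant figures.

gear mesh 38/29 = 1.3103 → τ = 30.71·1.3103·0.96 = 38.631 lb·ft
gear mesh 14/69 = 0.2029 → τ = 38.631·0.2029·0.98 = 7.6814 lb·ft

7.68 lb·ft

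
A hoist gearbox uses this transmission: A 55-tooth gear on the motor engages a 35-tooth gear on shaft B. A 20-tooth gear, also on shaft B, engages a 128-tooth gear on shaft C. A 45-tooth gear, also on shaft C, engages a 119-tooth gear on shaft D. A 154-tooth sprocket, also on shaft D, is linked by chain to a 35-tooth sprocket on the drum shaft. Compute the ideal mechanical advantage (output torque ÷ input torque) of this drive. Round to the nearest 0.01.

2.45

Each stage contributes driven/driver: gear mesh 35/55 = 0.63636, gear mesh 128/20 = 6.4, gear mesh 119/45 = 2.6444, chain 35/154 = 0.22727.
Overall: 0.63636 × 6.4 × 2.6444 × 0.22727 = 2.4478.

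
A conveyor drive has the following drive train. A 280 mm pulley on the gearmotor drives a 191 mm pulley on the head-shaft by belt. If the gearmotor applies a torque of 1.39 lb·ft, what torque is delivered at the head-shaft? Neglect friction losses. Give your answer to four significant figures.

Belt: ratio = 191/280 = 0.68214; torque at the head-shaft = 1.39 × 0.68214 = 0.94818 lb·ft.

0.9482 lb·ft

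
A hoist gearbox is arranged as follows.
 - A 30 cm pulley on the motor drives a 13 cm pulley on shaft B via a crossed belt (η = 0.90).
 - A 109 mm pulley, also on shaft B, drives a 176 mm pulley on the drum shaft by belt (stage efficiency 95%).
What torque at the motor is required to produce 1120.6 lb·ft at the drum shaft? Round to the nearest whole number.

Overall ratio R = 0.43333 × 1.6147 = 0.69969; overall efficiency η = 0.90 × 0.95 = 0.8550.
Input torque = output torque / (R × η) = 1120.6 / (0.69969 × 0.8550) = 1873.2 lb·ft.

1873 lb·ft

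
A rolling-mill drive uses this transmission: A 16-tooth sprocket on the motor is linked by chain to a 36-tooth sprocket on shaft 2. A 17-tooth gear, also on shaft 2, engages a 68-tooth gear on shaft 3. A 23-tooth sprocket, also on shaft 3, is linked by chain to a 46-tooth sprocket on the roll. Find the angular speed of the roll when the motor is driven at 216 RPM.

12 RPM

Chain: ratio = 36/16 = 2.25, so shaft 2 turns at 216 / 2.25 = 96 RPM.
Gear mesh: ratio = 68/17 = 4, so shaft 3 turns at 96 / 4 = 24 RPM.
Chain: ratio = 46/23 = 2, so the roll turns at 24 / 2 = 12 RPM.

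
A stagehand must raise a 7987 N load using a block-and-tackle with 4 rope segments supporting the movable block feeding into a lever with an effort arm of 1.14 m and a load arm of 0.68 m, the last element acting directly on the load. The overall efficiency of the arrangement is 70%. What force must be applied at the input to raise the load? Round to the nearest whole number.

1701 N

Block-and-tackle MA = number of supporting rope parts = 4.
Lever MA = effort arm / load arm = 1.14/0.68 = 1.6765.
Combined ideal MA = 4 × 1.6765 = 6.7059.
Actual MA = 6.7059 × 0.70 = 4.6941.
Effort = load / actual MA = 7987 / 4.6941 = 1701.5 N.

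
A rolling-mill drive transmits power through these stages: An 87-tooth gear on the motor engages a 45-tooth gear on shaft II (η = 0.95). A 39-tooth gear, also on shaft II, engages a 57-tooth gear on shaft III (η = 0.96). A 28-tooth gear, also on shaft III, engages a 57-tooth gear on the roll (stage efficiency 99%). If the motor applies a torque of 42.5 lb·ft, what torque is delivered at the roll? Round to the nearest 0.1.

59.1 lb·ft

After the gear mesh (45/87): 42.5 × 0.51724 × 0.95 = 20.884 lb·ft
After the gear mesh (57/39): 20.884 × 1.4615 × 0.96 = 29.301 lb·ft
After the gear mesh (57/28): 29.301 × 2.0357 × 0.99 = 59.053 lb·ft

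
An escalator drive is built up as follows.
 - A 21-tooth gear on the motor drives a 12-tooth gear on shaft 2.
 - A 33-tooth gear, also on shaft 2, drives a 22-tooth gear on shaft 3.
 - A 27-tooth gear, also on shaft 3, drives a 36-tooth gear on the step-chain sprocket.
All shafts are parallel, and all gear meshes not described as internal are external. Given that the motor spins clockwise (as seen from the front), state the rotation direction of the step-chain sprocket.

counterclockwise

the motor → shaft 2: external mesh, 1 reversal → CCW.
shaft 2 → shaft 3: external mesh, 1 reversal → CW.
shaft 3 → the step-chain sprocket: external mesh, 1 reversal → CCW.
3 reversals in total — an odd number — so the step-chain sprocket turns opposite to the motor.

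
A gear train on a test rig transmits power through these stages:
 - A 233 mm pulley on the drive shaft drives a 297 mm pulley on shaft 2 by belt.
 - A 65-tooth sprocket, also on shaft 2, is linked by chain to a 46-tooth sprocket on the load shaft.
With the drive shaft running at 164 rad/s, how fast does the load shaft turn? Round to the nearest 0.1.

the drive shaft → shaft 2 (belt, 297/233): 164 ÷ 1.2747 = 128.66 rad/s
shaft 2 → the load shaft (chain, 46/65): 128.66 ÷ 0.70769 = 181.8 rad/s

181.8 rad/s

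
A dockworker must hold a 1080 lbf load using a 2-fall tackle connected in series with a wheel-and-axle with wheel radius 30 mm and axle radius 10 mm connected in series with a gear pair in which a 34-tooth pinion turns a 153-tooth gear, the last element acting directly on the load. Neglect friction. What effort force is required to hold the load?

Block-and-tackle MA = number of supporting rope parts = 2.
Wheel-and-axle MA = R/r = 30/10 = 3.
Gear pair MA = 153/34 = 4.5.
Combined ideal MA = 2 × 3 × 4.5 = 27.
Effort = load / MA = 1080 / 27 = 40 lbf.

40 lbf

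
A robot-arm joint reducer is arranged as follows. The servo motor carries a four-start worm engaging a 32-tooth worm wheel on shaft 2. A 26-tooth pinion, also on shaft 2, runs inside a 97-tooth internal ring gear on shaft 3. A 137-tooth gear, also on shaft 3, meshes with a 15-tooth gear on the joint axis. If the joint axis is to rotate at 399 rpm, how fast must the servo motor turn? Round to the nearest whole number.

Overall ratio R = 8 × 3.7308 × 0.10949 = 3.2678.
Required input speed = output speed × R = 399 × 3.2678 = 1303.9 rpm.

1304 rpm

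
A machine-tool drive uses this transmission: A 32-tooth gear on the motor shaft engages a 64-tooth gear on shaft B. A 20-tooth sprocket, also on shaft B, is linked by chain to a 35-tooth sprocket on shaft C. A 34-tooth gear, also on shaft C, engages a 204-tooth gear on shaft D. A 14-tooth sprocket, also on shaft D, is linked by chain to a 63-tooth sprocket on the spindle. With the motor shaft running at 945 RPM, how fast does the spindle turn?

the motor shaft → shaft B (gear mesh, 64/32): 945 ÷ 2 = 472.5 RPM
shaft B → shaft C (chain, 35/20): 472.5 ÷ 1.75 = 270 RPM
shaft C → shaft D (gear mesh, 204/34): 270 ÷ 6 = 45 RPM
shaft D → the spindle (chain, 63/14): 45 ÷ 4.5 = 10 RPM

10 RPM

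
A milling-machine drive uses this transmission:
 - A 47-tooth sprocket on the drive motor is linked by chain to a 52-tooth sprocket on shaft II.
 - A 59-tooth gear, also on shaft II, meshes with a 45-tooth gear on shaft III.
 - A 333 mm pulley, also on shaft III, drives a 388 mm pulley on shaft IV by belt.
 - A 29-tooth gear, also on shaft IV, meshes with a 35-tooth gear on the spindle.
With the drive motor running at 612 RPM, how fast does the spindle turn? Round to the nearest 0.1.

chain 52/47 = 1.1064 → 612/1.1064 = 553.15 RPM
gear mesh 45/59 = 0.76271 → 553.15/0.76271 = 725.25 RPM
belt 388/333 = 1.1652 → 725.25/1.1652 = 622.44 RPM
gear mesh 35/29 = 1.2069 → 622.44/1.2069 = 515.74 RPM

515.7 RPM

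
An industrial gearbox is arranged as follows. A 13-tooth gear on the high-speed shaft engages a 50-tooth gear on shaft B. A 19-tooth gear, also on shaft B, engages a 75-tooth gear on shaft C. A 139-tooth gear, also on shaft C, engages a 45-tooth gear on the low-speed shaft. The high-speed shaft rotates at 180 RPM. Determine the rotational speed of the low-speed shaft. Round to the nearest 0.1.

the high-speed shaft → shaft B (gear mesh, 50/13): 180 ÷ 3.8462 = 46.8 RPM
shaft B → shaft C (gear mesh, 75/19): 46.8 ÷ 3.9474 = 11.856 RPM
shaft C → the low-speed shaft (gear mesh, 45/139): 11.856 ÷ 0.32374 = 36.622 RPM

36.6 RPM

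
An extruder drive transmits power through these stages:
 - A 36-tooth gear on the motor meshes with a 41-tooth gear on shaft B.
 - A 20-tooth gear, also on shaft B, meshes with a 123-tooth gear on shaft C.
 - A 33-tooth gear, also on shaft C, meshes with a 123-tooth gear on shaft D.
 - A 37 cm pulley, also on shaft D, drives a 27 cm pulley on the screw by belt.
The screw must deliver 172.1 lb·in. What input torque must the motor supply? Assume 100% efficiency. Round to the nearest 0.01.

Overall ratio R = 1.1389 × 6.15 × 3.7273 × 0.72973 = 19.051.
Input torque = output torque / R = 172.1 / 19.051 = 9.0338 lb·in.

9.03 lb·in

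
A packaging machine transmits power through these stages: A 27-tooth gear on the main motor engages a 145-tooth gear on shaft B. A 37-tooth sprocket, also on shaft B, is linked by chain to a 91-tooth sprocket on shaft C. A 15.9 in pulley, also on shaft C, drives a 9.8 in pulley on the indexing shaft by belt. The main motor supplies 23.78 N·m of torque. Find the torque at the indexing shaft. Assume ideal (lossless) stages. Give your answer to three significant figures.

194 N·m

gear mesh 145/27 = 5.3704 → τ = 23.78·5.3704 = 127.71 N·m
chain 91/37 = 2.4595 → τ = 127.71·2.4595 = 314.09 N·m
belt 9.8/15.9 = 0.61635 → τ = 314.09·0.61635 = 193.59 N·m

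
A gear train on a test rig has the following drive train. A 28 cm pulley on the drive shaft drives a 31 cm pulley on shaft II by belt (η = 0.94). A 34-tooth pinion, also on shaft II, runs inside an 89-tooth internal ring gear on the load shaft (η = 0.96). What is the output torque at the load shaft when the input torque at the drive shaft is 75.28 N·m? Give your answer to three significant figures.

197 N·m

belt 31/28 = 1.1071 → τ = 75.28·1.1071·0.94 = 78.345 N·m
internal gear 89/34 = 2.6176 → τ = 78.345·2.6176·0.96 = 196.88 N·m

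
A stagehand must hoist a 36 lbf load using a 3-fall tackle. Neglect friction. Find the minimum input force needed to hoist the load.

Block-and-tackle MA = number of supporting rope parts = 3.
Effort = load / MA = 36 / 3 = 12 lbf.

12 lbf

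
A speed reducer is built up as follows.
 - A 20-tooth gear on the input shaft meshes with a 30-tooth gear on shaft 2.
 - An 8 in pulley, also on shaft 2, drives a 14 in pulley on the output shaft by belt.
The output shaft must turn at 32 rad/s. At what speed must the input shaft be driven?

Overall ratio R = 1.5 × 1.75 = 2.625.
Required input speed = output speed × R = 32 × 2.625 = 84 rad/s.

84 rad/s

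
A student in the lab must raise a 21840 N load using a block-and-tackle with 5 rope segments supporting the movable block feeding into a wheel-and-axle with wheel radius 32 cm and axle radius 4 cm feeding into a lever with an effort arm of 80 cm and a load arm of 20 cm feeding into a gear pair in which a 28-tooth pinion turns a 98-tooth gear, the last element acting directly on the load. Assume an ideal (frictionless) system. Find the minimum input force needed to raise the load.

Block-and-tackle MA = number of supporting rope parts = 5.
Wheel-and-axle MA = R/r = 32/4 = 8.
Lever MA = effort arm / load arm = 80/20 = 4.
Gear pair MA = 98/28 = 3.5.
Combined ideal MA = 5 × 8 × 4 × 3.5 = 560.
Effort = load / MA = 21840 / 560 = 39 N.

39 N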